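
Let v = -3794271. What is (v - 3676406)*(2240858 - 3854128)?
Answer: 12052219083790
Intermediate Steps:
(v - 3676406)*(2240858 - 3854128) = (-3794271 - 3676406)*(2240858 - 3854128) = -7470677*(-1613270) = 12052219083790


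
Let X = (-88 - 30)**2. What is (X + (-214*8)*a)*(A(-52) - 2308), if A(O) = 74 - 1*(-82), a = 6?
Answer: -7859104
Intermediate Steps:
X = 13924 (X = (-118)**2 = 13924)
A(O) = 156 (A(O) = 74 + 82 = 156)
(X + (-214*8)*a)*(A(-52) - 2308) = (13924 - 214*8*6)*(156 - 2308) = (13924 - 1712*6)*(-2152) = (13924 - 10272)*(-2152) = 3652*(-2152) = -7859104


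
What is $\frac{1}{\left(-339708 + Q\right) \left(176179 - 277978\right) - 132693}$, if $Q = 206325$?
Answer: $\frac{1}{13578123324} \approx 7.3648 \cdot 10^{-11}$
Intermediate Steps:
$\frac{1}{\left(-339708 + Q\right) \left(176179 - 277978\right) - 132693} = \frac{1}{\left(-339708 + 206325\right) \left(176179 - 277978\right) - 132693} = \frac{1}{\left(-133383\right) \left(-101799\right) - 132693} = \frac{1}{13578256017 - 132693} = \frac{1}{13578123324}$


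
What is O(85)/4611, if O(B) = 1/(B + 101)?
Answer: 1/857646 ≈ 1.1660e-6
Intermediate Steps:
O(B) = 1/(101 + B)
O(85)/4611 = 1/((101 + 85)*4611) = (1/4611)/186 = (1/186)*(1/4611) = 1/857646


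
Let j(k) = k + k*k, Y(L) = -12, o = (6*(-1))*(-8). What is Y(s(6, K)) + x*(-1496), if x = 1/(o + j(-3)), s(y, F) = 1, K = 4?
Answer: -1072/27 ≈ -39.704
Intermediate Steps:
o = 48 (o = -6*(-8) = 48)
j(k) = k + k²
x = 1/54 (x = 1/(48 - 3*(1 - 3)) = 1/(48 - 3*(-2)) = 1/(48 + 6) = 1/54 ≈ 0.018519)
Y(s(6, K)) + x*(-1496) = -12 + (1/54)*(-1496) = -12 - 748/27 = -1072/27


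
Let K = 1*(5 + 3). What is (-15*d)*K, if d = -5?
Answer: 600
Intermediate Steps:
K = 8 (K = 1*8 = 8)
(-15*d)*K = -15*(-5)*8 = 75*8 = 600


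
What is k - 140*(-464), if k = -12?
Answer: 64948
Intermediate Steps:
k - 140*(-464) = -12 - 140*(-464) = -12 + 64960 = 64948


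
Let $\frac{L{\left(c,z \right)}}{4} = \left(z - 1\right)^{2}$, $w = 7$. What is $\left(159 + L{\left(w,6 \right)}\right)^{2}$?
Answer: $67081$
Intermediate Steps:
$L{\left(c,z \right)} = 4 \left(-1 + z\right)^{2}$ ($L{\left(c,z \right)} = 4 \left(z - 1\right)^{2} = 4 \left(-1 + z\right)^{2}$)
$\left(159 + L{\left(w,6 \right)}\right)^{2} = \left(159 + 4 \left(-1 + 6\right)^{2}\right)^{2} = \left(159 + 4 \cdot 5^{2}\right)^{2} = \left(159 + 4 \cdot 25\right)^{2} = \left(159 + 100\right)^{2} = 259^{2} = 67081$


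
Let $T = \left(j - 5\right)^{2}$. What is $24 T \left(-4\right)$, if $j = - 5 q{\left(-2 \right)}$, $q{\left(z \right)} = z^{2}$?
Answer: $-60000$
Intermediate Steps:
$j = -20$ ($j = - 5 \left(-2\right)^{2} = \left(-5\right) 4 = -20$)
$T = 625$ ($T = \left(-20 - 5\right)^{2} = \left(-25\right)^{2} = 625$)
$24 T \left(-4\right) = 24 \cdot 625 \left(-4\right) = 15000 \left(-4\right) = -60000$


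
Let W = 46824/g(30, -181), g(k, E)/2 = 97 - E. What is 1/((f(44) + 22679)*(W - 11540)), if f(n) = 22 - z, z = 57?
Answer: -139/36057263976 ≈ -3.8550e-9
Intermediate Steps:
g(k, E) = 194 - 2*E (g(k, E) = 2*(97 - E) = 194 - 2*E)
W = 11706/139 (W = 46824/(194 - 2*(-181)) = 46824/(194 + 362) = 46824/556 = 46824*(1/556) = 11706/139 ≈ 84.216)
f(n) = -35 (f(n) = 22 - 1*57 = 22 - 57 = -35)
1/((f(44) + 22679)*(W - 11540)) = 1/((-35 + 22679)*(11706/139 - 11540)) = 1/(22644*(-1592354/139)) = 1/(-36057263976/139) = -139/36057263976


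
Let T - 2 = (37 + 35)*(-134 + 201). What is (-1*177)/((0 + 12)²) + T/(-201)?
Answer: -81169/3216 ≈ -25.239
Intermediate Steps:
T = 4826 (T = 2 + (37 + 35)*(-134 + 201) = 2 + 72*67 = 2 + 4824 = 4826)
(-1*177)/((0 + 12)²) + T/(-201) = (-1*177)/((0 + 12)²) + 4826/(-201) = -177/(12²) + 4826*(-1/201) = -177/144 - 4826/201 = -177*1/144 - 4826/201 = -59/48 - 4826/201 = -81169/3216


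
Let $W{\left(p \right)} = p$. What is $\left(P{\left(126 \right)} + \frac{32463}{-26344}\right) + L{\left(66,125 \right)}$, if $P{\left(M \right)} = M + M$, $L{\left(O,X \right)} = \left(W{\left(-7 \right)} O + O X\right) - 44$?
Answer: $\frac{210614161}{26344} \approx 7994.8$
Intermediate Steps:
$L{\left(O,X \right)} = -44 - 7 O + O X$ ($L{\left(O,X \right)} = \left(- 7 O + O X\right) - 44 = -44 - 7 O + O X$)
$P{\left(M \right)} = 2 M$
$\left(P{\left(126 \right)} + \frac{32463}{-26344}\right) + L{\left(66,125 \right)} = \left(2 \cdot 126 + \frac{32463}{-26344}\right) - -7744 = \left(252 + 32463 \left(- \frac{1}{26344}\right)\right) - -7744 = \left(252 - \frac{32463}{26344}\right) + 7744 = \frac{6606225}{26344} + 7744 = \frac{210614161}{26344}$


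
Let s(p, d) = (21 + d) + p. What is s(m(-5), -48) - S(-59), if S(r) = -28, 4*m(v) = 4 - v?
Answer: 13/4 ≈ 3.2500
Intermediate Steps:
m(v) = 1 - v/4 (m(v) = (4 - v)/4 = 1 - v/4)
s(p, d) = 21 + d + p
s(m(-5), -48) - S(-59) = (21 - 48 + (1 - 1/4*(-5))) - 1*(-28) = (21 - 48 + (1 + 5/4)) + 28 = (21 - 48 + 9/4) + 28 = -99/4 + 28 = 13/4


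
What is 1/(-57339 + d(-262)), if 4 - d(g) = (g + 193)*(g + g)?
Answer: -1/93491 ≈ -1.0696e-5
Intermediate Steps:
d(g) = 4 - 2*g*(193 + g) (d(g) = 4 - (g + 193)*(g + g) = 4 - (193 + g)*2*g = 4 - 2*g*(193 + g))
1/(-57339 + d(-262)) = 1/(-57339 + (4 - 386*(-262) - 2*(-262)²)) = 1/(-57339 + (4 + 101132 - 2*68644)) = 1/(-57339 + (4 + 101132 - 137288)) = 1/(-57339 - 36152) = 1/(-93491) = -1/93491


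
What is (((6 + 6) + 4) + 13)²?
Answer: 841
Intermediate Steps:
(((6 + 6) + 4) + 13)² = ((12 + 4) + 13)² = (16 + 13)² = 29² = 841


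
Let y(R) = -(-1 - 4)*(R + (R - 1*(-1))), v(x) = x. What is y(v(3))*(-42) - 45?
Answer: -1515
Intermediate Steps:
y(R) = 5 + 10*R (y(R) = -(-5)*(R + (R + 1)) = -(-5)*(R + (1 + R)) = -(-5)*(1 + 2*R) = -(-5 - 10*R) = 5 + 10*R)
y(v(3))*(-42) - 45 = (5 + 10*3)*(-42) - 45 = (5 + 30)*(-42) - 45 = 35*(-42) - 45 = -1470 - 45 = -1515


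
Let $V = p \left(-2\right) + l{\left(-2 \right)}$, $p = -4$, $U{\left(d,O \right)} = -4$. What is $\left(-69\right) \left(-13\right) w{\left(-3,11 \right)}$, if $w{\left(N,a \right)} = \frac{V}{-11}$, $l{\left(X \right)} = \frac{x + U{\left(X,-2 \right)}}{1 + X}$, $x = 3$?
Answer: $- \frac{8073}{11} \approx -733.91$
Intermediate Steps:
$l{\left(X \right)} = - \frac{1}{1 + X}$ ($l{\left(X \right)} = \frac{3 - 4}{1 + X} = - \frac{1}{1 + X}$)
$V = 9$ ($V = \left(-4\right) \left(-2\right) - \frac{1}{1 - 2} = 8 - \frac{1}{-1} = 8 - -1 = 8 + 1 = 9$)
$w{\left(N,a \right)} = - \frac{9}{11}$ ($w{\left(N,a \right)} = \frac{9}{-11} = 9 \left(- \frac{1}{11}\right) = - \frac{9}{11}$)
$\left(-69\right) \left(-13\right) w{\left(-3,11 \right)} = \left(-69\right) \left(-13\right) \left(- \frac{9}{11}\right) = 897 \left(- \frac{9}{11}\right) = - \frac{8073}{11}$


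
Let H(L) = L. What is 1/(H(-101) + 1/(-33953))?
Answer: -33953/3429254 ≈ -0.0099010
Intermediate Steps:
1/(H(-101) + 1/(-33953)) = 1/(-101 + 1/(-33953)) = 1/(-101 - 1/33953) = 1/(-3429254/33953) = -33953/3429254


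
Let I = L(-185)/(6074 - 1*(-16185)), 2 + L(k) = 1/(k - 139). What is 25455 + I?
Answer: 183579321131/7211916 ≈ 25455.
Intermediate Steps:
L(k) = -2 + 1/(-139 + k) (L(k) = -2 + 1/(k - 139) = -2 + 1/(-139 + k))
I = -649/7211916 (I = ((279 - 2*(-185))/(-139 - 185))/(6074 - 1*(-16185)) = ((279 + 370)/(-324))/(6074 + 16185) = -1/324*649/22259 = -649/324*1/22259 = -649/7211916 ≈ -8.9990e-5)
25455 + I = 25455 - 649/7211916 = 183579321131/7211916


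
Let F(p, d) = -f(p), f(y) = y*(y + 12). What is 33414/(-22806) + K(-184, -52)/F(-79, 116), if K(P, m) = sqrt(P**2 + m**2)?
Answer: -5569/3801 - 4*sqrt(2285)/5293 ≈ -1.5013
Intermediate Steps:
f(y) = y*(12 + y)
F(p, d) = -p*(12 + p)
33414/(-22806) + K(-184, -52)/F(-79, 116) = 33414/(-22806) + sqrt((-184)**2 + (-52)**2)/((-1*(-79)*(12 - 79))) = 33414*(-1/22806) + sqrt(33856 + 2704)/((-1*(-79)*(-67))) = -5569/3801 + sqrt(36560)/(-5293) = -5569/3801 + (4*sqrt(2285))*(-1/5293) = -5569/3801 - 4*sqrt(2285)/5293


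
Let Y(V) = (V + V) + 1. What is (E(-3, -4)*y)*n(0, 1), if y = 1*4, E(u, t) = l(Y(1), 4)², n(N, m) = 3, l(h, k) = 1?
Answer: 12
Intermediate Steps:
Y(V) = 1 + 2*V (Y(V) = 2*V + 1 = 1 + 2*V)
E(u, t) = 1 (E(u, t) = 1² = 1)
y = 4
(E(-3, -4)*y)*n(0, 1) = (1*4)*3 = 4*3 = 12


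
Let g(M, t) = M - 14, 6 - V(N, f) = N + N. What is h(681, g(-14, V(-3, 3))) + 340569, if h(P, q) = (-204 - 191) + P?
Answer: 340855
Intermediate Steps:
V(N, f) = 6 - 2*N (V(N, f) = 6 - (N + N) = 6 - 2*N)
g(M, t) = -14 + M
h(P, q) = -395 + P
h(681, g(-14, V(-3, 3))) + 340569 = (-395 + 681) + 340569 = 286 + 340569 = 340855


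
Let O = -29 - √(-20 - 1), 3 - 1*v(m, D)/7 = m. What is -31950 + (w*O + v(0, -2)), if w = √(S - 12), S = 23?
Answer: -31929 - √11*(29 + I*√21) ≈ -32025.0 - 15.199*I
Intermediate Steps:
v(m, D) = 21 - 7*m
O = -29 - I*√21 (O = -29 - √(-21) = -29 - I*√21 ≈ -29.0 - 4.5826*I)
w = √11 (w = √(23 - 12) = √11 ≈ 3.3166)
-31950 + (w*O + v(0, -2)) = -31950 + (√11*(-29 - I*√21) + (21 - 7*0)) = -31950 + (√11*(-29 - I*√21) + (21 + 0)) = -31950 + (√11*(-29 - I*√21) + 21) = -31950 + (21 + √11*(-29 - I*√21)) = -31929 + √11*(-29 - I*√21)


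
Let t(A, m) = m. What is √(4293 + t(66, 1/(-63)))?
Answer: √1893206/21 ≈ 65.521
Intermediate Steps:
√(4293 + t(66, 1/(-63))) = √(4293 + 1/(-63)) = √(4293 - 1/63) = √(270458/63) = √1893206/21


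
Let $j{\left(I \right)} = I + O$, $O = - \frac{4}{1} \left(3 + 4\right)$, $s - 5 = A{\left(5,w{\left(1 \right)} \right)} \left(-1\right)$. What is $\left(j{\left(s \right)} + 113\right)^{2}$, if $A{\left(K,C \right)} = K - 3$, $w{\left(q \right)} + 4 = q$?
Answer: $7744$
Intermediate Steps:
$w{\left(q \right)} = -4 + q$
$A{\left(K,C \right)} = -3 + K$
$s = 3$ ($s = 5 + \left(-3 + 5\right) \left(-1\right) = 5 + 2 \left(-1\right) = 5 - 2 = 3$)
$O = -28$ ($O = \left(-4\right) 1 \cdot 7 = \left(-4\right) 7 = -28$)
$j{\left(I \right)} = -28 + I$ ($j{\left(I \right)} = I - 28 = -28 + I$)
$\left(j{\left(s \right)} + 113\right)^{2} = \left(\left(-28 + 3\right) + 113\right)^{2} = \left(-25 + 113\right)^{2} = 88^{2} = 7744$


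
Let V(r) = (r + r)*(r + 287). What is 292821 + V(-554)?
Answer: 588657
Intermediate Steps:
V(r) = 2*r*(287 + r) (V(r) = (2*r)*(287 + r) = 2*r*(287 + r))
292821 + V(-554) = 292821 + 2*(-554)*(287 - 554) = 292821 + 2*(-554)*(-267) = 292821 + 295836 = 588657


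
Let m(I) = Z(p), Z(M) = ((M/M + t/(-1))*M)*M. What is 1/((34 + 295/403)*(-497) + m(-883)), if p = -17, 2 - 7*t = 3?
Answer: -2821/47763827 ≈ -5.9061e-5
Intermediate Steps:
t = -⅐ (t = 2/7 - ⅐*3 = 2/7 - 3/7 = -⅐ ≈ -0.14286)
Z(M) = 8*M²/7 (Z(M) = ((M/M - ⅐/(-1))*M)*M = ((1 - ⅐*(-1))*M)*M = ((1 + ⅐)*M)*M = (8*M/7)*M = 8*M²/7)
m(I) = 2312/7 (m(I) = (8/7)*(-17)² = (8/7)*289 = 2312/7)
1/((34 + 295/403)*(-497) + m(-883)) = 1/((34 + 295/403)*(-497) + 2312/7) = 1/((13997/403)*(-497) + 2312/7) = 1/(-6956509/403 + 2312/7) = 1/(-47763827/2821) = -2821/47763827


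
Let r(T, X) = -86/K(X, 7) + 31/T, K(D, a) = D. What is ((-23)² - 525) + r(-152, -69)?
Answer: 52885/10488 ≈ 5.0424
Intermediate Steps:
r(T, X) = -86/X + 31/T
((-23)² - 525) + r(-152, -69) = ((-23)² - 525) + (-86/(-69) + 31/(-152)) = (529 - 525) + (-86*(-1/69) + 31*(-1/152)) = 4 + (86/69 - 31/152) = 4 + 10933/10488 = 52885/10488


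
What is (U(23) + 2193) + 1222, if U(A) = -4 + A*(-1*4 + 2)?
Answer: 3365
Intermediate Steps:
U(A) = -4 - 2*A (U(A) = -4 + A*(-4 + 2) = -4 + A*(-2) = -4 - 2*A)
(U(23) + 2193) + 1222 = ((-4 - 2*23) + 2193) + 1222 = ((-4 - 46) + 2193) + 1222 = (-50 + 2193) + 1222 = 2143 + 1222 = 3365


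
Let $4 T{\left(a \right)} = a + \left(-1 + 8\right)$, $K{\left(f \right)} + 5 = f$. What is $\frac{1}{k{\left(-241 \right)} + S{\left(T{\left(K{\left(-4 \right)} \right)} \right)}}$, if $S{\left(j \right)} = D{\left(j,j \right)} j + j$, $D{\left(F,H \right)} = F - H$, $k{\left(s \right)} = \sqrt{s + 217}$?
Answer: $- \frac{2}{97} - \frac{8 i \sqrt{6}}{97} \approx -0.020619 - 0.20202 i$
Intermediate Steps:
$K{\left(f \right)} = -5 + f$
$k{\left(s \right)} = \sqrt{217 + s}$
$T{\left(a \right)} = \frac{7}{4} + \frac{a}{4}$ ($T{\left(a \right)} = \frac{a + \left(-1 + 8\right)}{4} = \frac{a + 7}{4} = \frac{7 + a}{4} = \frac{7}{4} + \frac{a}{4}$)
$S{\left(j \right)} = j$ ($S{\left(j \right)} = \left(j - j\right) j + j = 0 j + j = 0 + j = j$)
$\frac{1}{k{\left(-241 \right)} + S{\left(T{\left(K{\left(-4 \right)} \right)} \right)}} = \frac{1}{\sqrt{217 - 241} + \left(\frac{7}{4} + \frac{-5 - 4}{4}\right)} = \frac{1}{\sqrt{-24} + \left(\frac{7}{4} + \frac{1}{4} \left(-9\right)\right)} = \frac{1}{2 i \sqrt{6} + \left(\frac{7}{4} - \frac{9}{4}\right)} = \frac{1}{2 i \sqrt{6} - \frac{1}{2}} = \frac{1}{- \frac{1}{2} + 2 i \sqrt{6}}$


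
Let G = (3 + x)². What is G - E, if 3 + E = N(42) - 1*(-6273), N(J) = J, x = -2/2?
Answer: -6308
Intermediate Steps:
x = -1 (x = -2*½ = -1)
G = 4 (G = (3 - 1)² = 2² = 4)
E = 6312 (E = -3 + (42 - 1*(-6273)) = -3 + (42 + 6273) = -3 + 6315 = 6312)
G - E = 4 - 1*6312 = 4 - 6312 = -6308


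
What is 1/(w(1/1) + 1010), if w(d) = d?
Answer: 1/1011 ≈ 0.00098912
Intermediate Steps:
1/(w(1/1) + 1010) = 1/(1/1 + 1010) = 1/(1 + 1010) = 1/1011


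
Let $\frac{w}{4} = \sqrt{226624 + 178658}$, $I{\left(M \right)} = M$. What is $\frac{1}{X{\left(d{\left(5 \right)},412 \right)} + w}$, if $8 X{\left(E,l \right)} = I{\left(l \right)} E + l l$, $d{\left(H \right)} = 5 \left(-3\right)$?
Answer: $\frac{81782}{1646135833} - \frac{16 \sqrt{405282}}{1646135833} \approx 4.3493 \cdot 10^{-5}$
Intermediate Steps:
$d{\left(H \right)} = -15$
$X{\left(E,l \right)} = \frac{l^{2}}{8} + \frac{E l}{8}$ ($X{\left(E,l \right)} = \frac{l E + l l}{8} = \frac{E l + l^{2}}{8} = \frac{l^{2} + E l}{8} = \frac{l^{2}}{8} + \frac{E l}{8}$)
$w = 4 \sqrt{405282}$ ($w = 4 \sqrt{226624 + 178658} = 4 \sqrt{405282} \approx 2546.5$)
$\frac{1}{X{\left(d{\left(5 \right)},412 \right)} + w} = \frac{1}{\frac{1}{8} \cdot 412 \left(-15 + 412\right) + 4 \sqrt{405282}} = \frac{1}{\frac{1}{8} \cdot 412 \cdot 397 + 4 \sqrt{405282}} = \frac{1}{\frac{40891}{2} + 4 \sqrt{405282}}$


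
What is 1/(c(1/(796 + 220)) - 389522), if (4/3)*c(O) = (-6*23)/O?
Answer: -1/494678 ≈ -2.0215e-6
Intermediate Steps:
c(O) = -207/(2*O) (c(O) = 3*((-6*23)/O)/4 = 3*(-138/O)/4 = -207/(2*O))
1/(c(1/(796 + 220)) - 389522) = 1/(-207/(2*(1/(796 + 220))) - 389522) = 1/(-207/(2*(1/1016)) - 389522) = 1/(-207/(2*1/1016) - 389522) = 1/(-207/2*1016 - 389522) = 1/(-105156 - 389522) = 1/(-494678) = -1/494678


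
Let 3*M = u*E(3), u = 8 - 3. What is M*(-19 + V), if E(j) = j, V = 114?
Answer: 475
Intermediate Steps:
u = 5
M = 5 (M = (5*3)/3 = (⅓)*15 = 5)
M*(-19 + V) = 5*(-19 + 114) = 5*95 = 475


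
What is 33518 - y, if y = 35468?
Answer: -1950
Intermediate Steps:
33518 - y = 33518 - 1*35468 = 33518 - 35468 = -1950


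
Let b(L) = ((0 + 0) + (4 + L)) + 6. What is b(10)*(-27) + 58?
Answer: -482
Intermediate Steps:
b(L) = 10 + L (b(L) = (0 + (4 + L)) + 6 = (4 + L) + 6 = 10 + L)
b(10)*(-27) + 58 = (10 + 10)*(-27) + 58 = 20*(-27) + 58 = -540 + 58 = -482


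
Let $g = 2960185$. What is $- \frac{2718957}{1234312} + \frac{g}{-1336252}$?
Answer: $- \frac{1821750899221}{412337969656} \approx -4.4181$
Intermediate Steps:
$- \frac{2718957}{1234312} + \frac{g}{-1336252} = - \frac{2718957}{1234312} + \frac{2960185}{-1336252} = \left(-2718957\right) \frac{1}{1234312} + 2960185 \left(- \frac{1}{1336252}\right) = - \frac{2718957}{1234312} - \frac{2960185}{1336252} = - \frac{1821750899221}{412337969656}$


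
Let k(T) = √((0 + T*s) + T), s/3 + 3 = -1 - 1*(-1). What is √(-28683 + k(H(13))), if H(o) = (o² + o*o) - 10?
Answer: √(-28683 + 8*I*√41) ≈ 0.151 + 169.36*I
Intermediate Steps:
H(o) = -10 + 2*o² (H(o) = (o² + o²) - 10 = 2*o² - 10 = -10 + 2*o²)
s = -9 (s = -9 + 3*(-1 - 1*(-1)) = -9 + 3*(-1 + 1) = -9 + 3*0 = -9 + 0 = -9)
k(T) = 2*√2*√(-T) (k(T) = √((0 + T*(-9)) + T) = √((0 - 9*T) + T) = √(-9*T + T) = √(-8*T) = 2*√2*√(-T))
√(-28683 + k(H(13))) = √(-28683 + 2*√2*√(-(-10 + 2*13²))) = √(-28683 + 2*√2*√(-(-10 + 2*169))) = √(-28683 + 2*√2*√(-(-10 + 338))) = √(-28683 + 2*√2*√(-1*328)) = √(-28683 + 2*√2*√(-328)) = √(-28683 + 2*√2*(2*I*√82)) = √(-28683 + 8*I*√41)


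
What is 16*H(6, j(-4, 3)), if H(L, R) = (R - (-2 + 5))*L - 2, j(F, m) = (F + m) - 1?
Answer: -512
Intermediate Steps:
j(F, m) = -1 + F + m
H(L, R) = -2 + L*(-3 + R) (H(L, R) = (R - 1*3)*L - 2 = (R - 3)*L - 2 = (-3 + R)*L - 2 = L*(-3 + R) - 2 = -2 + L*(-3 + R))
16*H(6, j(-4, 3)) = 16*(-2 - 3*6 + 6*(-1 - 4 + 3)) = 16*(-2 - 18 + 6*(-2)) = 16*(-2 - 18 - 12) = 16*(-32) = -512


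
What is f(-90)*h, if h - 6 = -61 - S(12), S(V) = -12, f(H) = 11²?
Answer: -5203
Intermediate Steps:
f(H) = 121
h = -43 (h = 6 + (-61 - 1*(-12)) = 6 + (-61 + 12) = 6 - 49 = -43)
f(-90)*h = 121*(-43) = -5203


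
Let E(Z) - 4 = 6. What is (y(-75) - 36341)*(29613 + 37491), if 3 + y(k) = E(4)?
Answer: -2438156736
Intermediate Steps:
E(Z) = 10 (E(Z) = 4 + 6 = 10)
y(k) = 7 (y(k) = -3 + 10 = 7)
(y(-75) - 36341)*(29613 + 37491) = (7 - 36341)*(29613 + 37491) = -36334*67104 = -2438156736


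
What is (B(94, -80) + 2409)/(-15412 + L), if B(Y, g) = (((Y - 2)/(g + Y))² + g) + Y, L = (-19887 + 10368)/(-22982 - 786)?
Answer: -2872196424/17948841953 ≈ -0.16002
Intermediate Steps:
L = 9519/23768 (L = -9519/(-23768) = -9519*(-1/23768) = 9519/23768 ≈ 0.40050)
B(Y, g) = Y + g + (-2 + Y)²/(Y + g)² (B(Y, g) = (((-2 + Y)/(Y + g))² + g) + Y = ((-2 + Y)²/(Y + g)² + g) + Y = (g + (-2 + Y)²/(Y + g)²) + Y = Y + g + (-2 + Y)²/(Y + g)²)
(B(94, -80) + 2409)/(-15412 + L) = ((94 - 80 + (-2 + 94)²/(94 - 80)²) + 2409)/(-15412 + 9519/23768) = ((94 - 80 + 92²/14²) + 2409)/(-366302897/23768) = ((94 - 80 + 8464*(1/196)) + 2409)*(-23768/366302897) = ((94 - 80 + 2116/49) + 2409)*(-23768/366302897) = (2802/49 + 2409)*(-23768/366302897) = (120843/49)*(-23768/366302897) = -2872196424/17948841953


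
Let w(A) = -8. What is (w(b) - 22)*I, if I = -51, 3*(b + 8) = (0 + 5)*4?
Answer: 1530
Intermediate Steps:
b = -4/3 (b = -8 + ((0 + 5)*4)/3 = -8 + (5*4)/3 = -8 + (⅓)*20 = -8 + 20/3 = -4/3 ≈ -1.3333)
(w(b) - 22)*I = (-8 - 22)*(-51) = -30*(-51) = 1530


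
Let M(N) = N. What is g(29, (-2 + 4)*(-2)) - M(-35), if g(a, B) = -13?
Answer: 22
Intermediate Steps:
g(29, (-2 + 4)*(-2)) - M(-35) = -13 - 1*(-35) = -13 + 35 = 22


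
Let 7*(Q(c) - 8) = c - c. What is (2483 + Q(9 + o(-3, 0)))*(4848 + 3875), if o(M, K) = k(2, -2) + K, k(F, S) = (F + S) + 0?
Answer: 21728993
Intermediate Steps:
k(F, S) = F + S
o(M, K) = K (o(M, K) = (2 - 2) + K = 0 + K = K)
Q(c) = 8 (Q(c) = 8 + (c - c)/7 = 8 + (⅐)*0 = 8 + 0 = 8)
(2483 + Q(9 + o(-3, 0)))*(4848 + 3875) = (2483 + 8)*(4848 + 3875) = 2491*8723 = 21728993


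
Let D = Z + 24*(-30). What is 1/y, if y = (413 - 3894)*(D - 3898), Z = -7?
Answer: 1/16099625 ≈ 6.2113e-8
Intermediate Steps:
D = -727 (D = -7 + 24*(-30) = -7 - 720 = -727)
y = 16099625 (y = (413 - 3894)*(-727 - 3898) = -3481*(-4625) = 16099625)
1/y = 1/16099625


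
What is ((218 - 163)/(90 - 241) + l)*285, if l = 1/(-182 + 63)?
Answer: -1908360/17969 ≈ -106.20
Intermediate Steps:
l = -1/119 (l = 1/(-119) = -1/119 ≈ -0.0084034)
((218 - 163)/(90 - 241) + l)*285 = ((218 - 163)/(90 - 241) - 1/119)*285 = (55/(-151) - 1/119)*285 = (55*(-1/151) - 1/119)*285 = (-55/151 - 1/119)*285 = -6696/17969*285 = -1908360/17969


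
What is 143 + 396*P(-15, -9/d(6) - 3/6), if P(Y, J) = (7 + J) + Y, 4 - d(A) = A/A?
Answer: -4411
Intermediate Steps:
d(A) = 3 (d(A) = 4 - A/A = 4 - 1*1 = 4 - 1 = 3)
P(Y, J) = 7 + J + Y
143 + 396*P(-15, -9/d(6) - 3/6) = 143 + 396*(7 + (-9/3 - 3/6) - 15) = 143 + 396*(7 + (-9*⅓ - 3*⅙) - 15) = 143 + 396*(7 + (-3 - ½) - 15) = 143 + 396*(7 - 7/2 - 15) = 143 + 396*(-23/2) = 143 - 4554 = -4411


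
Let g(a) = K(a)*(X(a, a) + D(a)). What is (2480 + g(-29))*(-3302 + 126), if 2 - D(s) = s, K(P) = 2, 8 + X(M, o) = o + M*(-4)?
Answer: -8575200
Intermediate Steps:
X(M, o) = -8 + o - 4*M (X(M, o) = -8 + (o + M*(-4)) = -8 + (o - 4*M) = -8 + o - 4*M)
D(s) = 2 - s
g(a) = -12 - 8*a (g(a) = 2*((-8 + a - 4*a) + (2 - a)) = 2*((-8 - 3*a) + (2 - a)) = 2*(-6 - 4*a) = -12 - 8*a)
(2480 + g(-29))*(-3302 + 126) = (2480 + (-12 - 8*(-29)))*(-3302 + 126) = (2480 + (-12 + 232))*(-3176) = (2480 + 220)*(-3176) = 2700*(-3176) = -8575200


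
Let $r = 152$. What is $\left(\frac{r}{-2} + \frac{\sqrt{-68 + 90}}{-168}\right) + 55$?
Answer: $-21 - \frac{\sqrt{22}}{168} \approx -21.028$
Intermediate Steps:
$\left(\frac{r}{-2} + \frac{\sqrt{-68 + 90}}{-168}\right) + 55 = \left(\frac{152}{-2} + \frac{\sqrt{-68 + 90}}{-168}\right) + 55 = \left(152 \left(- \frac{1}{2}\right) + \sqrt{22} \left(- \frac{1}{168}\right)\right) + 55 = \left(-76 - \frac{\sqrt{22}}{168}\right) + 55 = -21 - \frac{\sqrt{22}}{168}$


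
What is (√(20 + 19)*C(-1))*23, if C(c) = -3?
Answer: -69*√39 ≈ -430.90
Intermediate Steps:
(√(20 + 19)*C(-1))*23 = (√(20 + 19)*(-3))*23 = (√39*(-3))*23 = -3*√39*23 = -69*√39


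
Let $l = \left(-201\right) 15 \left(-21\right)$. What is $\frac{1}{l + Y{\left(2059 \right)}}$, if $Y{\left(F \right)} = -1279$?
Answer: $\frac{1}{62036} \approx 1.612 \cdot 10^{-5}$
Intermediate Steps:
$l = 63315$ ($l = \left(-3015\right) \left(-21\right) = 63315$)
$\frac{1}{l + Y{\left(2059 \right)}} = \frac{1}{63315 - 1279} = \frac{1}{62036}$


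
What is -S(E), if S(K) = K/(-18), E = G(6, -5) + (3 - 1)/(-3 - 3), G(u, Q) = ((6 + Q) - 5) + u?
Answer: 5/54 ≈ 0.092593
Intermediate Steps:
G(u, Q) = 1 + Q + u (G(u, Q) = (1 + Q) + u = 1 + Q + u)
E = 5/3 (E = (1 - 5 + 6) + (3 - 1)/(-3 - 3) = 2 + 2/(-6) = 2 + 2*(-⅙) = 2 - ⅓ = 5/3 ≈ 1.6667)
S(K) = -K/18 (S(K) = K*(-1/18) = -K/18)
-S(E) = -(-1)*5/(18*3) = -1*(-5/54) = 5/54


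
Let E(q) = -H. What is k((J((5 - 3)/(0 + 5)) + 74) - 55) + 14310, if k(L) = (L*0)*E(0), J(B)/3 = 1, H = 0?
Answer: 14310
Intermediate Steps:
E(q) = 0 (E(q) = -1*0 = 0)
J(B) = 3 (J(B) = 3*1 = 3)
k(L) = 0 (k(L) = (L*0)*0 = 0*0 = 0)
k((J((5 - 3)/(0 + 5)) + 74) - 55) + 14310 = 0 + 14310 = 14310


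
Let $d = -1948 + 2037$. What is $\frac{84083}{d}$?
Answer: $\frac{84083}{89} \approx 944.75$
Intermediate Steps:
$d = 89$
$\frac{84083}{d} = \frac{84083}{89}$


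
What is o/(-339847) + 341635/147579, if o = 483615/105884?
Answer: 12293445371089895/5310535827250092 ≈ 2.3149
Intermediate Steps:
o = 483615/105884 (o = 483615*(1/105884) = 483615/105884 ≈ 4.5674)
o/(-339847) + 341635/147579 = (483615/105884)/(-339847) + 341635/147579 = (483615/105884)*(-1/339847) + 341635*(1/147579) = -483615/35984359748 + 341635/147579 = 12293445371089895/5310535827250092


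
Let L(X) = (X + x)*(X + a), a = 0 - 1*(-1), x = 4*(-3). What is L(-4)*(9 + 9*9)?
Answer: 4320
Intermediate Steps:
x = -12
a = 1 (a = 0 + 1 = 1)
L(X) = (1 + X)*(-12 + X) (L(X) = (X - 12)*(X + 1) = (-12 + X)*(1 + X) = (1 + X)*(-12 + X))
L(-4)*(9 + 9*9) = (-12 + (-4)**2 - 11*(-4))*(9 + 9*9) = (-12 + 16 + 44)*(9 + 81) = 48*90 = 4320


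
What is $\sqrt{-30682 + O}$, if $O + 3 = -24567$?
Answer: $2 i \sqrt{13813} \approx 235.06 i$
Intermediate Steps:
$O = -24570$ ($O = -3 - 24567 = -24570$)
$\sqrt{-30682 + O} = \sqrt{-30682 - 24570} = \sqrt{-55252} = 2 i \sqrt{13813}$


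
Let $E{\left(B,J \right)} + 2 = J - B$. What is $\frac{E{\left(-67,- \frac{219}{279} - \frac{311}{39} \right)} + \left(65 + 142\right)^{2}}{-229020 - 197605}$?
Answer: $- \frac{17290812}{171929875} \approx -0.10057$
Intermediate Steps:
$E{\left(B,J \right)} = -2 + J - B$ ($E{\left(B,J \right)} = -2 - \left(B - J\right) = -2 + J - B$)
$\frac{E{\left(-67,- \frac{219}{279} - \frac{311}{39} \right)} + \left(65 + 142\right)^{2}}{-229020 - 197605} = \frac{\left(-2 - \left(\frac{73}{93} + \frac{311}{39}\right) - -67\right) + \left(65 + 142\right)^{2}}{-229020 - 197605} = \frac{\left(-2 - \frac{3530}{403} + 67\right) + 207^{2}}{-426625} = \left(\left(-2 - \frac{3530}{403} + 67\right) + 42849\right) \left(- \frac{1}{426625}\right) = \left(\frac{22665}{403} + 42849\right) \left(- \frac{1}{426625}\right) = \frac{17290812}{403} \left(- \frac{1}{426625}\right) = - \frac{17290812}{171929875}$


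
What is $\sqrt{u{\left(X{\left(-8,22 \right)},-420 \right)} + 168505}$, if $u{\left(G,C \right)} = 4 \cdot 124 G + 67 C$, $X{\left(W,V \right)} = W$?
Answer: $\sqrt{136397} \approx 369.32$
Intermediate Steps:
$u{\left(G,C \right)} = 67 C + 496 G$ ($u{\left(G,C \right)} = 496 G + 67 C = 67 C + 496 G$)
$\sqrt{u{\left(X{\left(-8,22 \right)},-420 \right)} + 168505} = \sqrt{\left(67 \left(-420\right) + 496 \left(-8\right)\right) + 168505} = \sqrt{\left(-28140 - 3968\right) + 168505} = \sqrt{-32108 + 168505} = \sqrt{136397}$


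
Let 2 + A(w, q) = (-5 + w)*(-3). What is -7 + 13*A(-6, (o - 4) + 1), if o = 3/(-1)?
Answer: 396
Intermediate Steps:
o = -3 (o = 3*(-1) = -3)
A(w, q) = 13 - 3*w (A(w, q) = -2 + (-5 + w)*(-3) = -2 + (15 - 3*w) = 13 - 3*w)
-7 + 13*A(-6, (o - 4) + 1) = -7 + 13*(13 - 3*(-6)) = -7 + 13*(13 + 18) = -7 + 13*31 = -7 + 403 = 396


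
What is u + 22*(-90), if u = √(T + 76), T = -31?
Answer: -1980 + 3*√5 ≈ -1973.3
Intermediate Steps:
u = 3*√5 (u = √(-31 + 76) = √45 = 3*√5 ≈ 6.7082)
u + 22*(-90) = 3*√5 + 22*(-90) = 3*√5 - 1980 = -1980 + 3*√5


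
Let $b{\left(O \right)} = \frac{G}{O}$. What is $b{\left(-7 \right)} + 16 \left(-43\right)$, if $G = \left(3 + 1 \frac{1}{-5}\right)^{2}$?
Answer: $- \frac{17228}{25} \approx -689.12$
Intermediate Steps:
$G = \frac{196}{25}$ ($G = \left(3 + 1 \left(- \frac{1}{5}\right)\right)^{2} = \left(3 - \frac{1}{5}\right)^{2} = \left(\frac{14}{5}\right)^{2} = \frac{196}{25} \approx 7.84$)
$b{\left(O \right)} = \frac{196}{25 O}$
$b{\left(-7 \right)} + 16 \left(-43\right) = \frac{196}{25 \left(-7\right)} + 16 \left(-43\right) = \frac{196}{25} \left(- \frac{1}{7}\right) - 688 = - \frac{28}{25} - 688 = - \frac{17228}{25}$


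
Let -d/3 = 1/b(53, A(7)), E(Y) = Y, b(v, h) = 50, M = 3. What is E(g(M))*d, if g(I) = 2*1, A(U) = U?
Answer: -3/25 ≈ -0.12000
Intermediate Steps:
g(I) = 2
d = -3/50 ≈ -0.060000
E(g(M))*d = 2*(-3/50) = -3/25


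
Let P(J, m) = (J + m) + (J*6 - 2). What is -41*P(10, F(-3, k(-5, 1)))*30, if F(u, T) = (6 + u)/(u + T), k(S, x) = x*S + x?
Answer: -581790/7 ≈ -83113.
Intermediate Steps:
k(S, x) = x + S*x (k(S, x) = S*x + x = x + S*x)
F(u, T) = (6 + u)/(T + u)
P(J, m) = -2 + m + 7*J (P(J, m) = (J + m) + (6*J - 2) = (J + m) + (-2 + 6*J) = -2 + m + 7*J)
-41*P(10, F(-3, k(-5, 1)))*30 = -41*(-2 + (6 - 3)/(1*(1 - 5) - 3) + 7*10)*30 = -41*(-2 + 3/(1*(-4) - 3) + 70)*30 = -41*(-2 + 3/(-4 - 3) + 70)*30 = -41*(-2 + 3/(-7) + 70)*30 = -41*(-2 - ⅐*3 + 70)*30 = -41*(-2 - 3/7 + 70)*30 = -41*473/7*30 = -19393/7*30 = -581790/7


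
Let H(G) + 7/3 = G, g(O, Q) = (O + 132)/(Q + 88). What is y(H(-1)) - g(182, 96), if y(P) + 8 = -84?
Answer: -8621/92 ≈ -93.707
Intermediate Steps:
g(O, Q) = (132 + O)/(88 + Q)
H(G) = -7/3 + G
y(P) = -92 (y(P) = -8 - 84 = -92)
y(H(-1)) - g(182, 96) = -92 - (132 + 182)/(88 + 96) = -92 - 314/184 = -92 - 1*157/92 = -92 - 157/92 = -8621/92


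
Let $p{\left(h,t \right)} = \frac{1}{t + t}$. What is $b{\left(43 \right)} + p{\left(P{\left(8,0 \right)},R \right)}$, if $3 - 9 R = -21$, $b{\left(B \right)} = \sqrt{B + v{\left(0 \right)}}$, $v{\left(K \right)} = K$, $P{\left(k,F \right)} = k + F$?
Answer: $\frac{3}{16} + \sqrt{43} \approx 6.7449$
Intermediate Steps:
$P{\left(k,F \right)} = F + k$
$b{\left(B \right)} = \sqrt{B}$ ($b{\left(B \right)} = \sqrt{B + 0} = \sqrt{B}$)
$R = \frac{8}{3}$ ($R = \frac{1}{3} - - \frac{7}{3} = \frac{1}{3} + \frac{7}{3} = \frac{8}{3} \approx 2.6667$)
$p{\left(h,t \right)} = \frac{1}{2 t}$
$b{\left(43 \right)} + p{\left(P{\left(8,0 \right)},R \right)} = \sqrt{43} + \frac{1}{2 \cdot \frac{8}{3}} = \sqrt{43} + \frac{1}{2} \cdot \frac{3}{8} = \sqrt{43} + \frac{3}{16} = \frac{3}{16} + \sqrt{43}$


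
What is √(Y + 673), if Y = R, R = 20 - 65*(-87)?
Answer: 46*√3 ≈ 79.674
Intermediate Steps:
R = 5675 (R = 20 + 5655 = 5675)
Y = 5675
√(Y + 673) = √(5675 + 673) = √6348 = 46*√3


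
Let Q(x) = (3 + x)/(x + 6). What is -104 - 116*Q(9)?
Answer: -984/5 ≈ -196.80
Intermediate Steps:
Q(x) = (3 + x)/(6 + x)
-104 - 116*Q(9) = -104 - 116*(3 + 9)/(6 + 9) = -104 - 116*12/15 = -104 - 116*4/5 = -104 - 464/5 = -984/5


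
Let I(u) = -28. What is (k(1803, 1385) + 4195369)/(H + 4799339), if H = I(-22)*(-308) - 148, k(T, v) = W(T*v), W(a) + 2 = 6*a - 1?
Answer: 19178296/4807815 ≈ 3.9890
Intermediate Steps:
W(a) = -3 + 6*a (W(a) = -2 + (6*a - 1) = -2 + (-1 + 6*a) = -3 + 6*a)
k(T, v) = -3 + 6*T*v (k(T, v) = -3 + 6*(T*v) = -3 + 6*T*v)
H = 8476 (H = -28*(-308) - 148 = 8624 - 148 = 8476)
(k(1803, 1385) + 4195369)/(H + 4799339) = ((-3 + 6*1803*1385) + 4195369)/(8476 + 4799339) = ((-3 + 14982930) + 4195369)/4807815 = (14982927 + 4195369)*(1/4807815) = 19178296*(1/4807815) = 19178296/4807815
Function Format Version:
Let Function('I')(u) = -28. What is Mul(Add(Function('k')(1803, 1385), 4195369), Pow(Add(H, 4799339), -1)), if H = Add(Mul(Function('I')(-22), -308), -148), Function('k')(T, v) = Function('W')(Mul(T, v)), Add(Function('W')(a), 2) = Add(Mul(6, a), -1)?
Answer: Rational(19178296, 4807815) ≈ 3.9890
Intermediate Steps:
Function('W')(a) = Add(-3, Mul(6, a)) (Function('W')(a) = Add(-2, Add(Mul(6, a), -1)) = Add(-2, Add(-1, Mul(6, a))) = Add(-3, Mul(6, a)))
Function('k')(T, v) = Add(-3, Mul(6, T, v)) (Function('k')(T, v) = Add(-3, Mul(6, Mul(T, v))) = Add(-3, Mul(6, T, v)))
H = 8476 (H = Add(Mul(-28, -308), -148) = Add(8624, -148) = 8476)
Mul(Add(Function('k')(1803, 1385), 4195369), Pow(Add(H, 4799339), -1)) = Mul(Add(Add(-3, Mul(6, 1803, 1385)), 4195369), Pow(Add(8476, 4799339), -1)) = Mul(Add(Add(-3, 14982930), 4195369), Pow(4807815, -1)) = Mul(Add(14982927, 4195369), Rational(1, 4807815)) = Mul(19178296, Rational(1, 4807815)) = Rational(19178296, 4807815)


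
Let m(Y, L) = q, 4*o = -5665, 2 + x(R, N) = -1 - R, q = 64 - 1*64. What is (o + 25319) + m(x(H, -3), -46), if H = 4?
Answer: 95611/4 ≈ 23903.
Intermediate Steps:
q = 0 (q = 64 - 64 = 0)
x(R, N) = -3 - R (x(R, N) = -2 + (-1 - R) = -3 - R)
o = -5665/4 (o = (1/4)*(-5665) = -5665/4 ≈ -1416.3)
m(Y, L) = 0
(o + 25319) + m(x(H, -3), -46) = (-5665/4 + 25319) + 0 = 95611/4 + 0 = 95611/4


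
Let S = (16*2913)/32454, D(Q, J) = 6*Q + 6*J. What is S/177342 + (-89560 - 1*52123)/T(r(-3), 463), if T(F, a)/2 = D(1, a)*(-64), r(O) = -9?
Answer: 22651862804335/56971353010176 ≈ 0.39760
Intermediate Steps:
D(Q, J) = 6*J + 6*Q
T(F, a) = -768 - 768*a (T(F, a) = 2*((6*a + 6*1)*(-64)) = 2*((6*a + 6)*(-64)) = 2*((6 + 6*a)*(-64)) = 2*(-384 - 384*a) = -768 - 768*a)
S = 7768/5409 (S = 46608*(1/32454) = 7768/5409 ≈ 1.4361)
S/177342 + (-89560 - 1*52123)/T(r(-3), 463) = (7768/5409)/177342 + (-89560 - 1*52123)/(-768 - 768*463) = (7768/5409)*(1/177342) + (-89560 - 52123)/(-768 - 355584) = 3884/479621439 - 141683/(-356352) = 3884/479621439 - 141683*(-1/356352) = 3884/479621439 + 141683/356352 = 22651862804335/56971353010176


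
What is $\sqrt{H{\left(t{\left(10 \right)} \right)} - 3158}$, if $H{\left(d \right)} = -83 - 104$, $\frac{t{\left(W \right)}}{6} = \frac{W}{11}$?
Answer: $i \sqrt{3345} \approx 57.836 i$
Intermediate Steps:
$t{\left(W \right)} = \frac{6 W}{11}$ ($t{\left(W \right)} = 6 \frac{W}{11} = \frac{6 W}{11}$)
$H{\left(d \right)} = -187$ ($H{\left(d \right)} = -83 - 104 = -187$)
$\sqrt{H{\left(t{\left(10 \right)} \right)} - 3158} = \sqrt{-187 - 3158} = \sqrt{-3345} = i \sqrt{3345}$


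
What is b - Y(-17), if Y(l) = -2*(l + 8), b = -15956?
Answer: -15974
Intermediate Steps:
Y(l) = -16 - 2*l (Y(l) = -2*(8 + l) = -16 - 2*l)
b - Y(-17) = -15956 - (-16 - 2*(-17)) = -15956 - (-16 + 34) = -15956 - 1*18 = -15956 - 18 = -15974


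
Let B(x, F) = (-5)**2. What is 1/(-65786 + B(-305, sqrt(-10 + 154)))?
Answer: -1/65761 ≈ -1.5207e-5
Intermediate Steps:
B(x, F) = 25
1/(-65786 + B(-305, sqrt(-10 + 154))) = 1/(-65786 + 25) = 1/(-65761) = -1/65761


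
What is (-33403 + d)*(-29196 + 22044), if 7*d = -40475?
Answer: 1961764992/7 ≈ 2.8025e+8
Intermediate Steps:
d = -40475/7 (d = (⅐)*(-40475) = -40475/7 ≈ -5782.1)
(-33403 + d)*(-29196 + 22044) = (-33403 - 40475/7)*(-29196 + 22044) = -274296/7*(-7152) = 1961764992/7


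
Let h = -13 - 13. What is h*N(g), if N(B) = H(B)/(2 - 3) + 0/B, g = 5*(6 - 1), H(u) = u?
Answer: 650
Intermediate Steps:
g = 25 (g = 5*5 = 25)
N(B) = -B (N(B) = B/(2 - 3) + 0/B = B/(-1) + 0 = B*(-1) + 0 = -B + 0 = -B)
h = -26
h*N(g) = -(-26)*25 = -26*(-25) = 650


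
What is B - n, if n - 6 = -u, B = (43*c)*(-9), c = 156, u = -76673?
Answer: -137051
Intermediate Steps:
B = -60372 (B = (43*156)*(-9) = 6708*(-9) = -60372)
n = 76679 (n = 6 - 1*(-76673) = 6 + 76673 = 76679)
B - n = -60372 - 1*76679 = -60372 - 76679 = -137051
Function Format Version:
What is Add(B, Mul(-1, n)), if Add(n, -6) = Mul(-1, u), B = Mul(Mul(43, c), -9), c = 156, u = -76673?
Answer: -137051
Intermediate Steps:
B = -60372 (B = Mul(Mul(43, 156), -9) = Mul(6708, -9) = -60372)
n = 76679 (n = Add(6, Mul(-1, -76673)) = Add(6, 76673) = 76679)
Add(B, Mul(-1, n)) = Add(-60372, Mul(-1, 76679)) = Add(-60372, -76679) = -137051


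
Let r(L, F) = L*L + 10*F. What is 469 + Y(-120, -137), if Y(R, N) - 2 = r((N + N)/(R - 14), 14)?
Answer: 2761548/4489 ≈ 615.18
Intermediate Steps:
r(L, F) = L**2 + 10*F
Y(R, N) = 142 + 4*N**2/(-14 + R)**2 (Y(R, N) = 2 + (((N + N)/(R - 14))**2 + 10*14) = 2 + (((2*N)/(-14 + R))**2 + 140) = 2 + ((2*N/(-14 + R))**2 + 140) = 2 + (4*N**2/(-14 + R)**2 + 140) = 2 + (140 + 4*N**2/(-14 + R)**2) = 142 + 4*N**2/(-14 + R)**2)
469 + Y(-120, -137) = 469 + (142 + 4*(-137)**2/(-14 - 120)**2) = 469 + (142 + 4*18769/(-134)**2) = 469 + (142 + 4*18769*(1/17956)) = 469 + (142 + 18769/4489) = 469 + 656207/4489 = 2761548/4489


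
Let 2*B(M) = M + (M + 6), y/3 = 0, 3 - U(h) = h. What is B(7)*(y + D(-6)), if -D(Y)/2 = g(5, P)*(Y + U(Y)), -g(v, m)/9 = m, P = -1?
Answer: -540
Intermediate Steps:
g(v, m) = -9*m
U(h) = 3 - h
y = 0 (y = 3*0 = 0)
B(M) = 3 + M (B(M) = (M + (M + 6))/2 = (M + (6 + M))/2 = (6 + 2*M)/2 = 3 + M)
D(Y) = -54 (D(Y) = -2*(-9*(-1))*(Y + (3 - Y)) = -18*3 = -2*27 = -54)
B(7)*(y + D(-6)) = (3 + 7)*(0 - 54) = 10*(-54) = -540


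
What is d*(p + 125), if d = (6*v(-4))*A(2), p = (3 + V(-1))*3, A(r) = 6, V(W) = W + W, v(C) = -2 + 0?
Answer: -9216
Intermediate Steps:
v(C) = -2
V(W) = 2*W
p = 3 (p = (3 + 2*(-1))*3 = (3 - 2)*3 = 1*3 = 3)
d = -72 (d = (6*(-2))*6 = -12*6 = -72)
d*(p + 125) = -72*(3 + 125) = -72*128 = -9216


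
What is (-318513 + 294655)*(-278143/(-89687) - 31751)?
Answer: 67932643977252/89687 ≈ 7.5744e+8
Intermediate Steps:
(-318513 + 294655)*(-278143/(-89687) - 31751) = -23858*(-278143*(-1/89687) - 31751) = -23858*(278143/89687 - 31751) = -23858*(-2847373794/89687) = 67932643977252/89687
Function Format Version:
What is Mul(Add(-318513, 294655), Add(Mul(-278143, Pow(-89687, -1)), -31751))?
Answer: Rational(67932643977252, 89687) ≈ 7.5744e+8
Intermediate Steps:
Mul(Add(-318513, 294655), Add(Mul(-278143, Pow(-89687, -1)), -31751)) = Mul(-23858, Add(Mul(-278143, Rational(-1, 89687)), -31751)) = Mul(-23858, Add(Rational(278143, 89687), -31751)) = Mul(-23858, Rational(-2847373794, 89687)) = Rational(67932643977252, 89687)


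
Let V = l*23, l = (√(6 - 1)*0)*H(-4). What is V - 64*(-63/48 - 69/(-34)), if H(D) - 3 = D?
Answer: -780/17 ≈ -45.882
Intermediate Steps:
H(D) = 3 + D
l = 0 (l = (√(6 - 1)*0)*(3 - 4) = (√5*0)*(-1) = 0*(-1) = 0)
V = 0 (V = 0*23 = 0)
V - 64*(-63/48 - 69/(-34)) = 0 - 64*(-63/48 - 69/(-34)) = 0 - 64*(-63*1/48 - 69*(-1/34)) = 0 - 64*(-21/16 + 69/34) = 0 - 64*195/272 = 0 - 780/17 = -780/17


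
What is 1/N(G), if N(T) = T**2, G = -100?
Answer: 1/10000 ≈ 0.00010000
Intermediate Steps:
1/N(G) = 1/((-100)**2) = 1/10000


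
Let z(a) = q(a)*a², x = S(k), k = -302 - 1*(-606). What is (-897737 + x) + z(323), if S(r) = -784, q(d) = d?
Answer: 32799746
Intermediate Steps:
k = 304 (k = -302 + 606 = 304)
x = -784
z(a) = a³ (z(a) = a*a² = a³)
(-897737 + x) + z(323) = (-897737 - 784) + 323³ = -898521 + 33698267 = 32799746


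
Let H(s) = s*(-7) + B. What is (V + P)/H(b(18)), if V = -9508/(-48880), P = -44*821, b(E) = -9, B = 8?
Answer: -441432903/867620 ≈ -508.79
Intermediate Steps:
P = -36124
V = 2377/12220 (V = -9508*(-1/48880) = 2377/12220 ≈ 0.19452)
H(s) = 8 - 7*s (H(s) = s*(-7) + 8 = -7*s + 8 = 8 - 7*s)
(V + P)/H(b(18)) = (2377/12220 - 36124)/(8 - 7*(-9)) = -441432903/(12220*(8 + 63)) = -441432903/12220/71 = -441432903/12220*1/71 = -441432903/867620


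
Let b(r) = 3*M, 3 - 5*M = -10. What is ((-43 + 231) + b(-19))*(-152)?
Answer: -148808/5 ≈ -29762.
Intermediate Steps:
M = 13/5 (M = ⅗ - ⅕*(-10) = ⅗ + 2 = 13/5 ≈ 2.6000)
b(r) = 39/5 (b(r) = 3*(13/5) = 39/5)
((-43 + 231) + b(-19))*(-152) = ((-43 + 231) + 39/5)*(-152) = (188 + 39/5)*(-152) = (979/5)*(-152) = -148808/5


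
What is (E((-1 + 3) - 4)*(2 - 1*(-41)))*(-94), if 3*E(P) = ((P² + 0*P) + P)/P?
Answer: 4042/3 ≈ 1347.3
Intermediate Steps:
E(P) = (P + P²)/(3*P) (E(P) = (((P² + 0*P) + P)/P)/3 = (((P² + 0) + P)/P)/3 = ((P² + P)/P)/3 = ((P + P²)/P)/3 = (P + P²)/(3*P))
(E((-1 + 3) - 4)*(2 - 1*(-41)))*(-94) = ((⅓ + ((-1 + 3) - 4)/3)*(2 - 1*(-41)))*(-94) = ((⅓ + (2 - 4)/3)*(2 + 41))*(-94) = ((⅓ + (⅓)*(-2))*43)*(-94) = ((⅓ - ⅔)*43)*(-94) = -⅓*43*(-94) = -43/3*(-94) = 4042/3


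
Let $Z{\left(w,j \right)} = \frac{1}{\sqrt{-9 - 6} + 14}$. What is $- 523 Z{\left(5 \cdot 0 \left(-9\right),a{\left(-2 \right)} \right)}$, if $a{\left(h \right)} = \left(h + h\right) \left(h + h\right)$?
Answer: $- \frac{7322}{211} + \frac{523 i \sqrt{15}}{211} \approx -34.701 + 9.5999 i$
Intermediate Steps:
$a{\left(h \right)} = 4 h^{2}$ ($a{\left(h \right)} = 2 h 2 h = 4 h^{2}$)
$Z{\left(w,j \right)} = \frac{1}{14 + i \sqrt{15}}$ ($Z{\left(w,j \right)} = \frac{1}{\sqrt{-15} + 14} = \frac{1}{i \sqrt{15} + 14} = \frac{1}{14 + i \sqrt{15}}$)
$- 523 Z{\left(5 \cdot 0 \left(-9\right),a{\left(-2 \right)} \right)} = - 523 \left(\frac{14}{211} - \frac{i \sqrt{15}}{211}\right) = - \frac{7322}{211} + \frac{523 i \sqrt{15}}{211}$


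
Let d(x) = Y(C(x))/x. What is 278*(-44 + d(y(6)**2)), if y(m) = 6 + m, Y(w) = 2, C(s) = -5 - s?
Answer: -440213/36 ≈ -12228.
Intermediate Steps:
d(x) = 2/x
278*(-44 + d(y(6)**2)) = 278*(-44 + 2/((6 + 6)**2)) = 278*(-44 + 2/(12**2)) = 278*(-44 + 2/144) = 278*(-44 + 2*(1/144)) = 278*(-44 + 1/72) = 278*(-3167/72) = -440213/36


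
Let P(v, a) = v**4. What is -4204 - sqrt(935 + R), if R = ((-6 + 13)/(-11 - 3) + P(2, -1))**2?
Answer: -4204 - sqrt(4701)/2 ≈ -4238.3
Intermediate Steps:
R = 961/4 (R = ((-6 + 13)/(-11 - 3) + 2**4)**2 = (7/(-14) + 16)**2 = (7*(-1/14) + 16)**2 = (-1/2 + 16)**2 = (31/2)**2 = 961/4 ≈ 240.25)
-4204 - sqrt(935 + R) = -4204 - sqrt(935 + 961/4) = -4204 - sqrt(4701/4) = -4204 - sqrt(4701)/2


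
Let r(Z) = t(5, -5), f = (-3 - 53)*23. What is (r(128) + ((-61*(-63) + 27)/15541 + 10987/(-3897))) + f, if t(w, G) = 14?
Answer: -77313282475/60563277 ≈ -1276.6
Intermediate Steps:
f = -1288 (f = -56*23 = -1288)
r(Z) = 14
(r(128) + ((-61*(-63) + 27)/15541 + 10987/(-3897))) + f = (14 + ((-61*(-63) + 27)/15541 + 10987/(-3897))) - 1288 = (14 + ((3843 + 27)*(1/15541) + 10987*(-1/3897))) - 1288 = (14 + (3870*(1/15541) - 10987/3897)) - 1288 = (14 + (3870/15541 - 10987/3897)) - 1288 = (14 - 155667577/60563277) - 1288 = 692218301/60563277 - 1288 = -77313282475/60563277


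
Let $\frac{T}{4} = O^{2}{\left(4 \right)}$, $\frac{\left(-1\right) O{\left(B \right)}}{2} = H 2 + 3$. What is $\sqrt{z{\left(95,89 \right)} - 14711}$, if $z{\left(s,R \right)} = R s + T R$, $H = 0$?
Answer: $4 \sqrt{410} \approx 80.994$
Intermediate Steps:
$O{\left(B \right)} = -6$ ($O{\left(B \right)} = - 2 \left(0 \cdot 2 + 3\right) = - 2 \left(0 + 3\right) = \left(-2\right) 3 = -6$)
$T = 144$ ($T = 4 \left(-6\right)^{2} = 4 \cdot 36 = 144$)
$z{\left(s,R \right)} = 144 R + R s$ ($z{\left(s,R \right)} = R s + 144 R = 144 R + R s$)
$\sqrt{z{\left(95,89 \right)} - 14711} = \sqrt{89 \left(144 + 95\right) - 14711} = \sqrt{89 \cdot 239 - 14711} = \sqrt{21271 - 14711} = \sqrt{6560} = 4 \sqrt{410}$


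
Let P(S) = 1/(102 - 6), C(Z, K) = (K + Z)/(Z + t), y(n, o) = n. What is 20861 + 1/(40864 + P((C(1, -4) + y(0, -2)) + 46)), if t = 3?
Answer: 81836555741/3922945 ≈ 20861.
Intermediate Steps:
C(Z, K) = (K + Z)/(3 + Z) (C(Z, K) = (K + Z)/(Z + 3) = (K + Z)/(3 + Z))
P(S) = 1/96
20861 + 1/(40864 + P((C(1, -4) + y(0, -2)) + 46)) = 20861 + 1/(40864 + 1/96) = 20861 + 1/(3922945/96) = 20861 + 96/3922945 = 81836555741/3922945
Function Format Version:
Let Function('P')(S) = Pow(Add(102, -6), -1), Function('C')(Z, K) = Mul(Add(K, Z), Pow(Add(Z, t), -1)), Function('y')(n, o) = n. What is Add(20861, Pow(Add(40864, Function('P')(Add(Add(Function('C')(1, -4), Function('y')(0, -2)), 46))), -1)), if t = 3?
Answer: Rational(81836555741, 3922945) ≈ 20861.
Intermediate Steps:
Function('C')(Z, K) = Mul(Pow(Add(3, Z), -1), Add(K, Z)) (Function('C')(Z, K) = Mul(Add(K, Z), Pow(Add(Z, 3), -1)) = Mul(Add(K, Z), Pow(Add(3, Z), -1)) = Mul(Pow(Add(3, Z), -1), Add(K, Z)))
Function('P')(S) = Rational(1, 96) (Function('P')(S) = Pow(96, -1) = Rational(1, 96))
Add(20861, Pow(Add(40864, Function('P')(Add(Add(Function('C')(1, -4), Function('y')(0, -2)), 46))), -1)) = Add(20861, Pow(Add(40864, Rational(1, 96)), -1)) = Add(20861, Pow(Rational(3922945, 96), -1)) = Add(20861, Rational(96, 3922945)) = Rational(81836555741, 3922945)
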